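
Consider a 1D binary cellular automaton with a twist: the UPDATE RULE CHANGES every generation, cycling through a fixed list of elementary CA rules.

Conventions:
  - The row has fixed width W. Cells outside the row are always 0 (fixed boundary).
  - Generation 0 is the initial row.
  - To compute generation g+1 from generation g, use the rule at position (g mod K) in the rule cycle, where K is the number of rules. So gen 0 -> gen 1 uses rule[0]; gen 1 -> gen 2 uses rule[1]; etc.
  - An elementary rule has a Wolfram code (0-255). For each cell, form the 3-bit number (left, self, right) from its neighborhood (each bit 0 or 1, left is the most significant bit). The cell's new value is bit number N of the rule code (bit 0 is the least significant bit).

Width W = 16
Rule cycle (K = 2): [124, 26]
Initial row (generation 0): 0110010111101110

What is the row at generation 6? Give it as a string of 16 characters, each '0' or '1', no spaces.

Answer: 1000010101100010

Derivation:
Gen 0: 0110010111101110
Gen 1 (rule 124): 0111011100111011
Gen 2 (rule 26): 1100010011100010
Gen 3 (rule 124): 1110011010110011
Gen 4 (rule 26): 1001110000101110
Gen 5 (rule 124): 1101011000111011
Gen 6 (rule 26): 1000010101100010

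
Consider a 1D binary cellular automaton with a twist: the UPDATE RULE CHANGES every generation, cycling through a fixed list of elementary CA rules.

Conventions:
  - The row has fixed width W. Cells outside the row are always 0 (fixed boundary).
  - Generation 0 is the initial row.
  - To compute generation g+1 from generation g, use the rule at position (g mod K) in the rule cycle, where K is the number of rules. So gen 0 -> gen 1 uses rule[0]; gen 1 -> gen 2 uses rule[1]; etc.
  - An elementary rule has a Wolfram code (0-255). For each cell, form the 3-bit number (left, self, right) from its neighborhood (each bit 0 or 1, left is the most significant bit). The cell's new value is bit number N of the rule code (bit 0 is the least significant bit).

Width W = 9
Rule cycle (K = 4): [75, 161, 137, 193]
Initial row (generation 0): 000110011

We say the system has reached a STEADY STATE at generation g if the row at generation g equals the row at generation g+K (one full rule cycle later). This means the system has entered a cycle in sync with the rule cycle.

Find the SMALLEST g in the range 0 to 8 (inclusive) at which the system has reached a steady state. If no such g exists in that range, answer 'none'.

Gen 0: 000110011
Gen 1 (rule 75): 111110111
Gen 2 (rule 161): 011101010
Gen 3 (rule 137): 011000000
Gen 4 (rule 193): 001011111
Gen 5 (rule 75): 110010001
Gen 6 (rule 161): 000000100
Gen 7 (rule 137): 111110001
Gen 8 (rule 193): 011110100
Gen 9 (rule 75): 110010001
Gen 10 (rule 161): 000000100
Gen 11 (rule 137): 111110001
Gen 12 (rule 193): 011110100

Answer: 5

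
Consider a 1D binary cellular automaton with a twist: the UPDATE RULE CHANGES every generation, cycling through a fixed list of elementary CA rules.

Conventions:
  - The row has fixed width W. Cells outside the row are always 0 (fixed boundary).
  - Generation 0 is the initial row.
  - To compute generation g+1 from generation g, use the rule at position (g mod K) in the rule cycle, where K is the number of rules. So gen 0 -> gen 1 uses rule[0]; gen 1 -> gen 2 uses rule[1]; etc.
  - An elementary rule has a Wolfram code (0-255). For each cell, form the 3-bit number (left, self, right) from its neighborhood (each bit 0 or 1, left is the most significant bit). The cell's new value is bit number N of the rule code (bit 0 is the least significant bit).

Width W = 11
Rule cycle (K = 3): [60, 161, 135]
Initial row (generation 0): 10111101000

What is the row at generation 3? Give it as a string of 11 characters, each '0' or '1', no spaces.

Answer: 11011011011

Derivation:
Gen 0: 10111101000
Gen 1 (rule 60): 11100011100
Gen 2 (rule 161): 01001001001
Gen 3 (rule 135): 11011011011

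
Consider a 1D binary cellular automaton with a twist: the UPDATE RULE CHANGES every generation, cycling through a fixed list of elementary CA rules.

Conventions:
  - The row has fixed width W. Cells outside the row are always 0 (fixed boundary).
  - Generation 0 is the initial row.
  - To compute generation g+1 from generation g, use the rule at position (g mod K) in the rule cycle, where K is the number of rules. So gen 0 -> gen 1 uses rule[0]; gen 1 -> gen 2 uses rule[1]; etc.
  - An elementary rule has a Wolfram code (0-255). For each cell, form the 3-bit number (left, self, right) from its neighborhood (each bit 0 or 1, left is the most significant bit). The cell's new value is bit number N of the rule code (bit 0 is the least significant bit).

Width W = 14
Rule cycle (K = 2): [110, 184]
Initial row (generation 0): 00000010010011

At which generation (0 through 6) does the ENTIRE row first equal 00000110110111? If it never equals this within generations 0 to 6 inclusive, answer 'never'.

Answer: 1

Derivation:
Gen 0: 00000010010011
Gen 1 (rule 110): 00000110110111
Gen 2 (rule 184): 00000101101110
Gen 3 (rule 110): 00001111111010
Gen 4 (rule 184): 00001111110101
Gen 5 (rule 110): 00011000011111
Gen 6 (rule 184): 00010100011110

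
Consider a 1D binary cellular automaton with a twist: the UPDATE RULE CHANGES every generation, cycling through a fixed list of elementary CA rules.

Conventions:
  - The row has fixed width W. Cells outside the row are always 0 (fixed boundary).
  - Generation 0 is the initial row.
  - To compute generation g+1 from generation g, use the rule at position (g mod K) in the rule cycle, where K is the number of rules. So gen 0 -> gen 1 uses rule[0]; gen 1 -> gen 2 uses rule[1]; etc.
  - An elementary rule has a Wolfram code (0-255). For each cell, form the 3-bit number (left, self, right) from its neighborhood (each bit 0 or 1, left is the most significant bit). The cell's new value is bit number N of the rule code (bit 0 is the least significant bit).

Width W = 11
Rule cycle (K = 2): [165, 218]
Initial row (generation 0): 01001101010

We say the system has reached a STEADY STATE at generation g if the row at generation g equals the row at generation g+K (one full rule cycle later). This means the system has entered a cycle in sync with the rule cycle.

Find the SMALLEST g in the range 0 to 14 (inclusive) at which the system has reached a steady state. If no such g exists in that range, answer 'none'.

Answer: 10

Derivation:
Gen 0: 01001101010
Gen 1 (rule 165): 01000011110
Gen 2 (rule 218): 10100111111
Gen 3 (rule 165): 11100011110
Gen 4 (rule 218): 11110111111
Gen 5 (rule 165): 01101011110
Gen 6 (rule 218): 11100011111
Gen 7 (rule 165): 01001001110
Gen 8 (rule 218): 10110111111
Gen 9 (rule 165): 11001011110
Gen 10 (rule 218): 11110011111
Gen 11 (rule 165): 01100001110
Gen 12 (rule 218): 11110011111
Gen 13 (rule 165): 01100001110
Gen 14 (rule 218): 11110011111
Gen 15 (rule 165): 01100001110
Gen 16 (rule 218): 11110011111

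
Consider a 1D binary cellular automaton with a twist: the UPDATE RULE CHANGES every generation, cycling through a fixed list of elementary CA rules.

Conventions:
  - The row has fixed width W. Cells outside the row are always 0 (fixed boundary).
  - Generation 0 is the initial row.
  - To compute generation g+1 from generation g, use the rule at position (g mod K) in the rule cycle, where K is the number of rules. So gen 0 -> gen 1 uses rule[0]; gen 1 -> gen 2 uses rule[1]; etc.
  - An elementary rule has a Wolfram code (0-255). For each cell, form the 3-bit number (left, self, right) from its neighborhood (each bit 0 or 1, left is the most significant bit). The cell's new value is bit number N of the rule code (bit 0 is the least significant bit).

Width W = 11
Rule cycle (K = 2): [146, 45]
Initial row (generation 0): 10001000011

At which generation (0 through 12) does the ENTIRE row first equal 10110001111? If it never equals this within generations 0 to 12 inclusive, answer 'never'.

Answer: never

Derivation:
Gen 0: 10001000011
Gen 1 (rule 146): 01010100100
Gen 2 (rule 45): 01111100101
Gen 3 (rule 146): 10111011000
Gen 4 (rule 45): 11100110011
Gen 5 (rule 146): 01011001100
Gen 6 (rule 45): 01110001001
Gen 7 (rule 146): 10101010110
Gen 8 (rule 45): 11111111100
Gen 9 (rule 146): 01111111010
Gen 10 (rule 45): 01000000110
Gen 11 (rule 146): 10100001001
Gen 12 (rule 45): 11101101001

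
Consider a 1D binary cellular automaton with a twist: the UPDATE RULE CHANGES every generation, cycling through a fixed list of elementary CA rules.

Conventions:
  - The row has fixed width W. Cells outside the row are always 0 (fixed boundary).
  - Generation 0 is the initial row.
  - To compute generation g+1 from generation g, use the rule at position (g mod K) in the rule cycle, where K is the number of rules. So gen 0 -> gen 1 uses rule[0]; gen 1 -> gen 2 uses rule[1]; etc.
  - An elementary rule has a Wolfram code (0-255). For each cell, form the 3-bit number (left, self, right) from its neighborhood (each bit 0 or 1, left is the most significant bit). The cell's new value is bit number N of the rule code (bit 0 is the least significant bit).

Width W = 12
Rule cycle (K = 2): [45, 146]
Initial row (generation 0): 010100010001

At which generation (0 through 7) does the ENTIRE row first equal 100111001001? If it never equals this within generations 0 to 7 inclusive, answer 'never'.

Gen 0: 010100010001
Gen 1 (rule 45): 011101010101
Gen 2 (rule 146): 101000000000
Gen 3 (rule 45): 111011111111
Gen 4 (rule 146): 010001111110
Gen 5 (rule 45): 010101000000
Gen 6 (rule 146): 100000100000
Gen 7 (rule 45): 101110101111

Answer: never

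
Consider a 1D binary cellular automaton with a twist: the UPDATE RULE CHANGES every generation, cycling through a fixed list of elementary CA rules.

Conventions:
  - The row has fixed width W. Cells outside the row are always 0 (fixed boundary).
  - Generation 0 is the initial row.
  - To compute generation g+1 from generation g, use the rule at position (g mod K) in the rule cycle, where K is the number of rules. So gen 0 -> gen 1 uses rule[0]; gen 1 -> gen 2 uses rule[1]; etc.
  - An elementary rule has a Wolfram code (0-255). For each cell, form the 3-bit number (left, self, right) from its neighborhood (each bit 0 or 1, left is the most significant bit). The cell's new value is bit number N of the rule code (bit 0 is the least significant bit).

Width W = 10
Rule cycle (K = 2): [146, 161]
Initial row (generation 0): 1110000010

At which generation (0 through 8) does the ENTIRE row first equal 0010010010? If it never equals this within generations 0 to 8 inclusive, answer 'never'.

Gen 0: 1110000010
Gen 1 (rule 146): 0101000101
Gen 2 (rule 161): 0010010010
Gen 3 (rule 146): 0101101101
Gen 4 (rule 161): 0010010010
Gen 5 (rule 146): 0101101101
Gen 6 (rule 161): 0010010010
Gen 7 (rule 146): 0101101101
Gen 8 (rule 161): 0010010010

Answer: 2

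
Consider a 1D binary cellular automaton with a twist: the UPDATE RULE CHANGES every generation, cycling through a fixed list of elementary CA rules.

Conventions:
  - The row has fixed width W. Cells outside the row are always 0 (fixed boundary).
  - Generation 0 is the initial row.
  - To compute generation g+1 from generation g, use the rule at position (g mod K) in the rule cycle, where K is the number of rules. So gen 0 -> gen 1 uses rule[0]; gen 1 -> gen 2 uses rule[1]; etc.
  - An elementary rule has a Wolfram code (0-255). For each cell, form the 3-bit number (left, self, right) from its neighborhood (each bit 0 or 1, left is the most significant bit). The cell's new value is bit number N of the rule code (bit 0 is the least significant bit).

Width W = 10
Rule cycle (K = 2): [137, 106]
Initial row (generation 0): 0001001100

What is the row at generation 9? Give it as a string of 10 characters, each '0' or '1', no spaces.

Gen 0: 0001001100
Gen 1 (rule 137): 1100001001
Gen 2 (rule 106): 1100010010
Gen 3 (rule 137): 1001000000
Gen 4 (rule 106): 0010000000
Gen 5 (rule 137): 1000111111
Gen 6 (rule 106): 0001100001
Gen 7 (rule 137): 1101001100
Gen 8 (rule 106): 1110011100
Gen 9 (rule 137): 1100011001

Answer: 1100011001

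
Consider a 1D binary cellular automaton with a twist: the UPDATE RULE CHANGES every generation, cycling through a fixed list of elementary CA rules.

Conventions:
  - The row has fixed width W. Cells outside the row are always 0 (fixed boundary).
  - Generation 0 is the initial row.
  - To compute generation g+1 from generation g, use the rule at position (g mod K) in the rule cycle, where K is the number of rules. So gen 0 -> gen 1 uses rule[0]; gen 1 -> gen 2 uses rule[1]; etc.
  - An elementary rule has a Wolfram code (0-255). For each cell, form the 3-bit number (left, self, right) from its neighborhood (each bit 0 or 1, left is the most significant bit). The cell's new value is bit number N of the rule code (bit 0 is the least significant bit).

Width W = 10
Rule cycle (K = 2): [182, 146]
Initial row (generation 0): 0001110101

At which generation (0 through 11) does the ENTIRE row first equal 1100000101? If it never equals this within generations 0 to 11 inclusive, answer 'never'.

Answer: never

Derivation:
Gen 0: 0001110101
Gen 1 (rule 182): 0010101111
Gen 2 (rule 146): 0100000110
Gen 3 (rule 182): 1110001001
Gen 4 (rule 146): 0101010110
Gen 5 (rule 182): 1111111001
Gen 6 (rule 146): 0111110110
Gen 7 (rule 182): 1011101001
Gen 8 (rule 146): 0001000110
Gen 9 (rule 182): 0011101001
Gen 10 (rule 146): 0101000110
Gen 11 (rule 182): 1111101001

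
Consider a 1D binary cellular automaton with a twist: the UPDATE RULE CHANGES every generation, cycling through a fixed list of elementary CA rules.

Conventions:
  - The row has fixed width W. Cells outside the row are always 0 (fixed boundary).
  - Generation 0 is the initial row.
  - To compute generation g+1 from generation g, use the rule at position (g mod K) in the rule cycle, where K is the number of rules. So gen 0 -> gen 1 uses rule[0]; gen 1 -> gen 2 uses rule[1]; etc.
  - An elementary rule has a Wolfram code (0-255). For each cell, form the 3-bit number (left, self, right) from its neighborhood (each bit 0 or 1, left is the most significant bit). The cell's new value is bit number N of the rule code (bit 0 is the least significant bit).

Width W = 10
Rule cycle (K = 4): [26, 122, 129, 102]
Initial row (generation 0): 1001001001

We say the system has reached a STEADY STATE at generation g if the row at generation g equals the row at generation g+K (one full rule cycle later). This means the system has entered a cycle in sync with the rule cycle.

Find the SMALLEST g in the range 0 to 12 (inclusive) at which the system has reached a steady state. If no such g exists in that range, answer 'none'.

Gen 0: 1001001001
Gen 1 (rule 26): 0110110110
Gen 2 (rule 122): 1111111111
Gen 3 (rule 129): 0111111110
Gen 4 (rule 102): 1000000010
Gen 5 (rule 26): 0100000101
Gen 6 (rule 122): 1010001010
Gen 7 (rule 129): 0000100000
Gen 8 (rule 102): 0001100000
Gen 9 (rule 26): 0011010000
Gen 10 (rule 122): 0111101000
Gen 11 (rule 129): 0011000011
Gen 12 (rule 102): 0101000101
Gen 13 (rule 26): 1000101000
Gen 14 (rule 122): 0101010100
Gen 15 (rule 129): 0000000001
Gen 16 (rule 102): 0000000011

Answer: none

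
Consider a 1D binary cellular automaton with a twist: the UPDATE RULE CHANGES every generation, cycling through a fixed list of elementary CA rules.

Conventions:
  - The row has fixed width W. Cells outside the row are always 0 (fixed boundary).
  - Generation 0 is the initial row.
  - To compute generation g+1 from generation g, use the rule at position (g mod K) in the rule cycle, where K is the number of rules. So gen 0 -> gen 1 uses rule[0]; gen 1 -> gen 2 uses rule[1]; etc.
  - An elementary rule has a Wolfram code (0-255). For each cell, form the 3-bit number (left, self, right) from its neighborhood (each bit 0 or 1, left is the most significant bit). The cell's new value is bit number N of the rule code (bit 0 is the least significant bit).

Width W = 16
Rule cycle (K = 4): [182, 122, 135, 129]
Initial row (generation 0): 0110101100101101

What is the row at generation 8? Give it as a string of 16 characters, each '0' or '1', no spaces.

Gen 0: 0110101100101101
Gen 1 (rule 182): 1001110011110011
Gen 2 (rule 122): 0111011110011111
Gen 3 (rule 135): 1010001100101110
Gen 4 (rule 129): 0000100000000100
Gen 5 (rule 182): 0001110000001110
Gen 6 (rule 122): 0011011000011011
Gen 7 (rule 135): 1100000011100000
Gen 8 (rule 129): 0001111001001111

Answer: 0001111001001111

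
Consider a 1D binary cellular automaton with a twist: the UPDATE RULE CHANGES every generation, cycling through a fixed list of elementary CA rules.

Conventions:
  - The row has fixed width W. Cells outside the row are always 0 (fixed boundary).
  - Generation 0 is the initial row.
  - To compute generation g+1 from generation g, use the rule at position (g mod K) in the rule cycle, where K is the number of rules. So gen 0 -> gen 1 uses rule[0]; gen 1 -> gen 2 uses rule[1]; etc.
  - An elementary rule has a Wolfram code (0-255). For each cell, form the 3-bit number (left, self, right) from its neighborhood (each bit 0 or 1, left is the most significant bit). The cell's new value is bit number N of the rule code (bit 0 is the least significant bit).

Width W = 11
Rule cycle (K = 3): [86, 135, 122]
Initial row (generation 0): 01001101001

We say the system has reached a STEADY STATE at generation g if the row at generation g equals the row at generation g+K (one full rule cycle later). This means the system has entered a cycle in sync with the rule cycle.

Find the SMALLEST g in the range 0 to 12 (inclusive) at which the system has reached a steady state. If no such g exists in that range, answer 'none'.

Gen 0: 01001101001
Gen 1 (rule 86): 11110101111
Gen 2 (rule 135): 01100100110
Gen 3 (rule 122): 11111011111
Gen 4 (rule 86): 00001000001
Gen 5 (rule 135): 11111011111
Gen 6 (rule 122): 10001110001
Gen 7 (rule 86): 11010011011
Gen 8 (rule 135): 00010100000
Gen 9 (rule 122): 00101010000
Gen 10 (rule 86): 01101011000
Gen 11 (rule 135): 10001000011
Gen 12 (rule 122): 01010100111
Gen 13 (rule 86): 11010111001
Gen 14 (rule 135): 00010010011
Gen 15 (rule 122): 00101101111

Answer: none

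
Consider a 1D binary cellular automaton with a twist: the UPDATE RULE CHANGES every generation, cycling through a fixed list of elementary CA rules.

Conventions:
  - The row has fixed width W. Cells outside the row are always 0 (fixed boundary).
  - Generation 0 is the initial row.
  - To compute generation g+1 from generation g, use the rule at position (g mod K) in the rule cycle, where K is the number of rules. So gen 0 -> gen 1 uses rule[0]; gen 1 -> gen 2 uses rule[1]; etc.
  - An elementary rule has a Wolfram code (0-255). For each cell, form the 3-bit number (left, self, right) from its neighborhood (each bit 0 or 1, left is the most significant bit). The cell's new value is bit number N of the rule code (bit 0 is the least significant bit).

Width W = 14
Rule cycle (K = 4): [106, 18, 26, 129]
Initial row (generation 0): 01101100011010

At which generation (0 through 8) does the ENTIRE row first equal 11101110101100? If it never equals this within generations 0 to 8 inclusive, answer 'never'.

Answer: never

Derivation:
Gen 0: 01101100011010
Gen 1 (rule 106): 11111100111100
Gen 2 (rule 18): 00000011000010
Gen 3 (rule 26): 00000110100101
Gen 4 (rule 129): 11110000000000
Gen 5 (rule 106): 10010000000000
Gen 6 (rule 18): 01101000000000
Gen 7 (rule 26): 11000100000000
Gen 8 (rule 129): 00010001111111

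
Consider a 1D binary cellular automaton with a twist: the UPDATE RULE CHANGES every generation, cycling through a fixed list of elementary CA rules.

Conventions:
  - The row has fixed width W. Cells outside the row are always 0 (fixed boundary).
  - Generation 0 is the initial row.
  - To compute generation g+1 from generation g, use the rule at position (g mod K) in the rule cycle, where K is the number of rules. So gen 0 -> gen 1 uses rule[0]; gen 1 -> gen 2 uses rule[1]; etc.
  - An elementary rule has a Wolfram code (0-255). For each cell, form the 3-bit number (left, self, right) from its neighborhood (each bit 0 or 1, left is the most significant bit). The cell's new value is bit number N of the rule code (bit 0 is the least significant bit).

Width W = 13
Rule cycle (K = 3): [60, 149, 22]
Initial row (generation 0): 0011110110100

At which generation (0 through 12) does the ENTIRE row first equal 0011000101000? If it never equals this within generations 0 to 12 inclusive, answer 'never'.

Gen 0: 0011110110100
Gen 1 (rule 60): 0010001101110
Gen 2 (rule 149): 1011100000101
Gen 3 (rule 22): 1000010001101
Gen 4 (rule 60): 1100011001011
Gen 5 (rule 149): 0011000101000
Gen 6 (rule 22): 0100101101100
Gen 7 (rule 60): 0110111011010
Gen 8 (rule 149): 0000010000011
Gen 9 (rule 22): 0000111000100
Gen 10 (rule 60): 0000100100110
Gen 11 (rule 149): 1110110110001
Gen 12 (rule 22): 0000000001011

Answer: 5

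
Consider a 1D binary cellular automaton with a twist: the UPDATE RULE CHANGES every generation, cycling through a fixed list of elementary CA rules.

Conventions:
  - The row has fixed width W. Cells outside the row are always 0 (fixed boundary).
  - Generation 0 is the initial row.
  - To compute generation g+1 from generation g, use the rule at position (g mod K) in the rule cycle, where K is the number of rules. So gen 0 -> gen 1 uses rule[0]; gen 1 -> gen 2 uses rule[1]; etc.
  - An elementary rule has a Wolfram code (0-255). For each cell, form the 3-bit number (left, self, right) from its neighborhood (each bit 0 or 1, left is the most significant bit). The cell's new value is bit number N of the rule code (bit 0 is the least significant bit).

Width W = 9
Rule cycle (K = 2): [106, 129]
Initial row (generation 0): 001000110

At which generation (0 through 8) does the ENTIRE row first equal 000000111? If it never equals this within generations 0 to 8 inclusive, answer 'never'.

Answer: 5

Derivation:
Gen 0: 001000110
Gen 1 (rule 106): 010001110
Gen 2 (rule 129): 000100100
Gen 3 (rule 106): 001001000
Gen 4 (rule 129): 100000011
Gen 5 (rule 106): 000000111
Gen 6 (rule 129): 111110010
Gen 7 (rule 106): 100010100
Gen 8 (rule 129): 001000001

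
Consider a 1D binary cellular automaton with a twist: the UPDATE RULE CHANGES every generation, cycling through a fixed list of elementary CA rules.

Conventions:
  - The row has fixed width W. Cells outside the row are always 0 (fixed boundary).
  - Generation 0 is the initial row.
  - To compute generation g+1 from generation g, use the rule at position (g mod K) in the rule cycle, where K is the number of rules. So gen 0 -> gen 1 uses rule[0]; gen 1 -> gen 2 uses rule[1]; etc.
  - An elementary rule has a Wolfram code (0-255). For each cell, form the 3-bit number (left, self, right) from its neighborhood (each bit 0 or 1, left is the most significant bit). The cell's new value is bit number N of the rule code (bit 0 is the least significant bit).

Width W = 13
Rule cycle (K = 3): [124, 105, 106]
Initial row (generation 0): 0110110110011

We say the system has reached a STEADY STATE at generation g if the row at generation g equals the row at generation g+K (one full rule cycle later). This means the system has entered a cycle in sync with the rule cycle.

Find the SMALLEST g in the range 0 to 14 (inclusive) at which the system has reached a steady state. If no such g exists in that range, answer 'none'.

Answer: none

Derivation:
Gen 0: 0110110110011
Gen 1 (rule 124): 0111111111011
Gen 2 (rule 105): 0100000001111
Gen 3 (rule 106): 1000000011001
Gen 4 (rule 124): 1100000011101
Gen 5 (rule 105): 1101111010110
Gen 6 (rule 106): 1111001101110
Gen 7 (rule 124): 1001101111011
Gen 8 (rule 105): 0001111001111
Gen 9 (rule 106): 0011001011001
Gen 10 (rule 124): 0011101111101
Gen 11 (rule 105): 1010111000110
Gen 12 (rule 106): 0101101001110
Gen 13 (rule 124): 0111111101011
Gen 14 (rule 105): 0100000110111
Gen 15 (rule 106): 1000001111101
Gen 16 (rule 124): 1100001000111
Gen 17 (rule 105): 1101100010101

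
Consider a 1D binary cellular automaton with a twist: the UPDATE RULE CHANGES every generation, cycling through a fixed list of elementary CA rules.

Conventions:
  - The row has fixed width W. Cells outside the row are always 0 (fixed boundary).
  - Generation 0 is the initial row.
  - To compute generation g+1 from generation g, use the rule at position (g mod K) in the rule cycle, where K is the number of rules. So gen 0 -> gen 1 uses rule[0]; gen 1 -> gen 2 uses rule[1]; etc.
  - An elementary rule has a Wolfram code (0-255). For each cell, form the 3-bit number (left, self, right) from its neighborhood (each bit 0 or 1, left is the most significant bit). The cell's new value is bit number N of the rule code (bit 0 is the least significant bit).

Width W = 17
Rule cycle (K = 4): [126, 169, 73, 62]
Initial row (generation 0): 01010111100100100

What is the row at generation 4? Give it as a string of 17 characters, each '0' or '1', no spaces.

Answer: 11011111110001111

Derivation:
Gen 0: 01010111100100100
Gen 1 (rule 126): 11111100111111110
Gen 2 (rule 169): 11111000111111100
Gen 3 (rule 73): 10001010100000101
Gen 4 (rule 62): 11011111110001111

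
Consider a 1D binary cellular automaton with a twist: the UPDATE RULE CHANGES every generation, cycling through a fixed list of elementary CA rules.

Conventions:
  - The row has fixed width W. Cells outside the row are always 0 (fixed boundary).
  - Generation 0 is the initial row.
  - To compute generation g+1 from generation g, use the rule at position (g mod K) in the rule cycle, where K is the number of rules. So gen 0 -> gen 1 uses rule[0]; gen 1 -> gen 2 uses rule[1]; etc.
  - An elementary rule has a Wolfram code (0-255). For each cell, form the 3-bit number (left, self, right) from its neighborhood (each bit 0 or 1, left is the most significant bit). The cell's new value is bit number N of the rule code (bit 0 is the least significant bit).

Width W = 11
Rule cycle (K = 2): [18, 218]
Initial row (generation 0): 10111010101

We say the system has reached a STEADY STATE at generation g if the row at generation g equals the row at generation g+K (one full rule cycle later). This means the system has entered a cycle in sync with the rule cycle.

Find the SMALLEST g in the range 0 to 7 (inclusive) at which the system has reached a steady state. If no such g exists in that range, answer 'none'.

Answer: 1

Derivation:
Gen 0: 10111010101
Gen 1 (rule 18): 00000000000
Gen 2 (rule 218): 00000000000
Gen 3 (rule 18): 00000000000
Gen 4 (rule 218): 00000000000
Gen 5 (rule 18): 00000000000
Gen 6 (rule 218): 00000000000
Gen 7 (rule 18): 00000000000
Gen 8 (rule 218): 00000000000
Gen 9 (rule 18): 00000000000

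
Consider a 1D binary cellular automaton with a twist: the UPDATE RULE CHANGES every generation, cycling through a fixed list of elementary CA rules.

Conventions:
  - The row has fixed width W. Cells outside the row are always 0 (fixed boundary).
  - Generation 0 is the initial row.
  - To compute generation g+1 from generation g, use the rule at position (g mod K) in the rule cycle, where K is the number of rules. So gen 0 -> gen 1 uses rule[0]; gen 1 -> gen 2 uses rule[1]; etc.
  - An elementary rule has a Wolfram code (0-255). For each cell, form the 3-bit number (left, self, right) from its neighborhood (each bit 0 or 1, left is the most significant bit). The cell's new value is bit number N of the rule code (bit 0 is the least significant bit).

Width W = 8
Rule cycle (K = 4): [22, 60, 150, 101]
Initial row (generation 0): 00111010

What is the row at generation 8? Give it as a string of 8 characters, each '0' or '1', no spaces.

Answer: 00011010

Derivation:
Gen 0: 00111010
Gen 1 (rule 22): 01000011
Gen 2 (rule 60): 01100010
Gen 3 (rule 150): 10010111
Gen 4 (rule 101): 10011001
Gen 5 (rule 22): 11100111
Gen 6 (rule 60): 10010100
Gen 7 (rule 150): 11110110
Gen 8 (rule 101): 00011010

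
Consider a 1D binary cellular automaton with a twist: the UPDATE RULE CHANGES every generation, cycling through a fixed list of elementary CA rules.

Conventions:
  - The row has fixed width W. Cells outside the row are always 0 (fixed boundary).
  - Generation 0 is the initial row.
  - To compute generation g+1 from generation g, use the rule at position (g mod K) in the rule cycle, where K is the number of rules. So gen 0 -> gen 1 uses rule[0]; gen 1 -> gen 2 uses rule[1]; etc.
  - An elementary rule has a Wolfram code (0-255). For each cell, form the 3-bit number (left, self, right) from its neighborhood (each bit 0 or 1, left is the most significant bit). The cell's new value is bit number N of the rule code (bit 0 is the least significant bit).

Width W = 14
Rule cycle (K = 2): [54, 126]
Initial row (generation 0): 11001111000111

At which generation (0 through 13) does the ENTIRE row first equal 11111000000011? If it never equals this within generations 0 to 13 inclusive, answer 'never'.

Answer: never

Derivation:
Gen 0: 11001111000111
Gen 1 (rule 54): 00110000101000
Gen 2 (rule 126): 01111001111100
Gen 3 (rule 54): 10000110000010
Gen 4 (rule 126): 11001111000111
Gen 5 (rule 54): 00110000101000
Gen 6 (rule 126): 01111001111100
Gen 7 (rule 54): 10000110000010
Gen 8 (rule 126): 11001111000111
Gen 9 (rule 54): 00110000101000
Gen 10 (rule 126): 01111001111100
Gen 11 (rule 54): 10000110000010
Gen 12 (rule 126): 11001111000111
Gen 13 (rule 54): 00110000101000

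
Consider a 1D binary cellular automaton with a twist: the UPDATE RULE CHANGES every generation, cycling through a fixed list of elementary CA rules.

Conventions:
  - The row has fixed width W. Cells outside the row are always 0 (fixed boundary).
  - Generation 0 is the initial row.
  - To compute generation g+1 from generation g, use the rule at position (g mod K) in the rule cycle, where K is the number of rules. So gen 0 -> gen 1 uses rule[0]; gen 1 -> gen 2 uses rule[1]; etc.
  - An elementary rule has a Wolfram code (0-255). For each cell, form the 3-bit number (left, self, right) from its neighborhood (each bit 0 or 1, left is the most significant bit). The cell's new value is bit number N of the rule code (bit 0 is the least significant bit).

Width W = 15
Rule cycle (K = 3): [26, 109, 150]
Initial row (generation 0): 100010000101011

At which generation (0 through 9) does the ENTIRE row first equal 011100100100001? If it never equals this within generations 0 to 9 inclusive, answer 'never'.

Gen 0: 100010000101011
Gen 1 (rule 26): 010101001000010
Gen 2 (rule 109): 011111001011010
Gen 3 (rule 150): 101110111000011
Gen 4 (rule 26): 001000100100110
Gen 5 (rule 109): 101010100100110
Gen 6 (rule 150): 101010111111001
Gen 7 (rule 26): 000000100000110
Gen 8 (rule 109): 111110101110110
Gen 9 (rule 150): 011100100100001

Answer: 9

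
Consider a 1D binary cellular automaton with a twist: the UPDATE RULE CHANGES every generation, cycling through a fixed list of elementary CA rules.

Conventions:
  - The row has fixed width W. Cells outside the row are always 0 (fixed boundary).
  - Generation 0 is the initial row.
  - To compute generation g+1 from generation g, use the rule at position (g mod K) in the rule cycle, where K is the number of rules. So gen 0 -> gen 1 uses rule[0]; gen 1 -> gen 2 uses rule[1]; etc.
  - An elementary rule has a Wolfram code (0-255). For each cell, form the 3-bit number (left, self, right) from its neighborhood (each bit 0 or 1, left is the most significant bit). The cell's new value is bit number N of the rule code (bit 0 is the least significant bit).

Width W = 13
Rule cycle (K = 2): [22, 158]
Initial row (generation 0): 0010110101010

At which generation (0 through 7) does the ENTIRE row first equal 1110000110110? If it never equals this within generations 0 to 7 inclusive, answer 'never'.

Answer: never

Derivation:
Gen 0: 0010110101010
Gen 1 (rule 22): 0110000101011
Gen 2 (rule 158): 1101001101010
Gen 3 (rule 22): 0001110001011
Gen 4 (rule 158): 0011101011010
Gen 5 (rule 22): 0100001000011
Gen 6 (rule 158): 1110011100110
Gen 7 (rule 22): 0001100011001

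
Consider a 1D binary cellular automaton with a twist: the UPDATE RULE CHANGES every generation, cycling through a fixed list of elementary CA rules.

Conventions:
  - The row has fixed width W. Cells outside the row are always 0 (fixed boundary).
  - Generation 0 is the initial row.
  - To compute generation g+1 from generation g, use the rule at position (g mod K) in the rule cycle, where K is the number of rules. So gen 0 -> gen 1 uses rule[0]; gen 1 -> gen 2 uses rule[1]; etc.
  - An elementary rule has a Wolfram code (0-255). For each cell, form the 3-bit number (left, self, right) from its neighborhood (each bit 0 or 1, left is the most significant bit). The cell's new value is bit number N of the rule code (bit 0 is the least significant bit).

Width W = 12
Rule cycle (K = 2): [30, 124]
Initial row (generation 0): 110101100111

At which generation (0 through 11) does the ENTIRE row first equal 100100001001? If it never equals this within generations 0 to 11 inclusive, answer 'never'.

Answer: 7

Derivation:
Gen 0: 110101100111
Gen 1 (rule 30): 100101011100
Gen 2 (rule 124): 110111110110
Gen 3 (rule 30): 100100000101
Gen 4 (rule 124): 110110000111
Gen 5 (rule 30): 100101001100
Gen 6 (rule 124): 110111101110
Gen 7 (rule 30): 100100001001
Gen 8 (rule 124): 110110001101
Gen 9 (rule 30): 100101011001
Gen 10 (rule 124): 110111111101
Gen 11 (rule 30): 100100000001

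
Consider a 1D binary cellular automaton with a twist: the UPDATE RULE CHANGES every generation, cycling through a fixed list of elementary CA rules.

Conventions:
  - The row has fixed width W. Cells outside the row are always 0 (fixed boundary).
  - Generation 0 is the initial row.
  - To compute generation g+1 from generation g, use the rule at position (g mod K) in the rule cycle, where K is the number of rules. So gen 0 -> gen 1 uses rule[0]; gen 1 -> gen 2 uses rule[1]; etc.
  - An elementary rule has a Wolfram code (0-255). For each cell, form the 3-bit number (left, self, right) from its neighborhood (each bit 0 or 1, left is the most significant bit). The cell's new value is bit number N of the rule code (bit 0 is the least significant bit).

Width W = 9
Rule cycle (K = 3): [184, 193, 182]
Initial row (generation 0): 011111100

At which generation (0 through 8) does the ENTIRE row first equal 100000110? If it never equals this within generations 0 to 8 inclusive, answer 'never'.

Answer: never

Derivation:
Gen 0: 011111100
Gen 1 (rule 184): 011111010
Gen 2 (rule 193): 001111000
Gen 3 (rule 182): 010110100
Gen 4 (rule 184): 001101010
Gen 5 (rule 193): 100100000
Gen 6 (rule 182): 111110000
Gen 7 (rule 184): 111101000
Gen 8 (rule 193): 011100011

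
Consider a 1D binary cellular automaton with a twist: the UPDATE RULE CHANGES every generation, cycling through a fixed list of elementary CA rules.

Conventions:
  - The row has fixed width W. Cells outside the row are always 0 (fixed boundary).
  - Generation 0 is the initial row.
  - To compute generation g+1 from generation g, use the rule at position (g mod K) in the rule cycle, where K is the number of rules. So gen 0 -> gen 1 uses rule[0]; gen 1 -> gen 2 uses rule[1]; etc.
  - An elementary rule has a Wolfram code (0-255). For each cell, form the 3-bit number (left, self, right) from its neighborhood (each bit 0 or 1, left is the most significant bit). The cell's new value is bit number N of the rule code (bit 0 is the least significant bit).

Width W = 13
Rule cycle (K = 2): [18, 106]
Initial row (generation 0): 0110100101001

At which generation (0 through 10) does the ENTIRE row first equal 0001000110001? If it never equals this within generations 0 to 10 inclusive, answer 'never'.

Gen 0: 0110100101001
Gen 1 (rule 18): 1000011000110
Gen 2 (rule 106): 0000111001110
Gen 3 (rule 18): 0001000110001
Gen 4 (rule 106): 0010001110010
Gen 5 (rule 18): 0101010001101
Gen 6 (rule 106): 1010100011110
Gen 7 (rule 18): 0000010100001
Gen 8 (rule 106): 0000101000010
Gen 9 (rule 18): 0001000100101
Gen 10 (rule 106): 0010001001010

Answer: 3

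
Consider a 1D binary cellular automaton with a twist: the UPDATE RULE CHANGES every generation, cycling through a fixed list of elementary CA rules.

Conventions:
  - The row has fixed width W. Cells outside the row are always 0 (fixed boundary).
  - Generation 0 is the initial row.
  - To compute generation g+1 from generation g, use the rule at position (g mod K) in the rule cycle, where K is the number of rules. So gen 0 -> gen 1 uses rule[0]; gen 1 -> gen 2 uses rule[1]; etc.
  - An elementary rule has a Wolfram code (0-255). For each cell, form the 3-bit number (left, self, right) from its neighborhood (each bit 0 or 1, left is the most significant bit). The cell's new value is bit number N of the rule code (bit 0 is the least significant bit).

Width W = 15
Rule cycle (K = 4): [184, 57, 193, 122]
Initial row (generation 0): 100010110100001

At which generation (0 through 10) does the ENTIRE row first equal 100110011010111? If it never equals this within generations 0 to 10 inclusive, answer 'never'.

Gen 0: 100010110100001
Gen 1 (rule 184): 010001101010000
Gen 2 (rule 57): 001101010101111
Gen 3 (rule 193): 100100000000111
Gen 4 (rule 122): 011010000001101
Gen 5 (rule 184): 010101000001010
Gen 6 (rule 57): 001010111100101
Gen 7 (rule 193): 100000011100000
Gen 8 (rule 122): 010000110110000
Gen 9 (rule 184): 001000101101000
Gen 10 (rule 57): 100110011010111

Answer: 10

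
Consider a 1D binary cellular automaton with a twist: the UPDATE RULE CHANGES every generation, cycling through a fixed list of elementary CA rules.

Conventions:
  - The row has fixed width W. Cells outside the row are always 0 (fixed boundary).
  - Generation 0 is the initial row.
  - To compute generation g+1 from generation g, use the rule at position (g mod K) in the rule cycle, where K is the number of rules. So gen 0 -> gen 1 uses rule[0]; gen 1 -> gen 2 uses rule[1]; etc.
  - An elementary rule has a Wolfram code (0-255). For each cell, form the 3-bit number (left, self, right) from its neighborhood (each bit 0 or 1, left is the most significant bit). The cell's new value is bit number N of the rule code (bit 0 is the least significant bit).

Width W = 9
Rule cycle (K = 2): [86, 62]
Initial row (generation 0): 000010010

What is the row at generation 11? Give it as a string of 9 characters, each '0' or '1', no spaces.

Gen 0: 000010010
Gen 1 (rule 86): 000111111
Gen 2 (rule 62): 001100000
Gen 3 (rule 86): 010110000
Gen 4 (rule 62): 111101000
Gen 5 (rule 86): 000101100
Gen 6 (rule 62): 001111010
Gen 7 (rule 86): 010001011
Gen 8 (rule 62): 111011110
Gen 9 (rule 86): 001000011
Gen 10 (rule 62): 011100110
Gen 11 (rule 86): 100111011

Answer: 100111011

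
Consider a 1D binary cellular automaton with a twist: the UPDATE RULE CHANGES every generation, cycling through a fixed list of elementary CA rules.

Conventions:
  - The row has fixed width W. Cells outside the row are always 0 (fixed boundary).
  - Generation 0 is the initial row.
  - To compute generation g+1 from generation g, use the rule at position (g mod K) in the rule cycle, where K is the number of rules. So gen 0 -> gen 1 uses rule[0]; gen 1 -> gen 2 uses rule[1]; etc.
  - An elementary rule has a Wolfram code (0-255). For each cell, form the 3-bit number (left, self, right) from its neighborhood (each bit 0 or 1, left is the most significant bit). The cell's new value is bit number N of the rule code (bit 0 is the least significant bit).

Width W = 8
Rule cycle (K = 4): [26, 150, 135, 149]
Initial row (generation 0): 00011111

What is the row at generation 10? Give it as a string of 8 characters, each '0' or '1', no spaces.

Gen 0: 00011111
Gen 1 (rule 26): 00110000
Gen 2 (rule 150): 01001000
Gen 3 (rule 135): 11011011
Gen 4 (rule 149): 00000000
Gen 5 (rule 26): 00000000
Gen 6 (rule 150): 00000000
Gen 7 (rule 135): 11111111
Gen 8 (rule 149): 01111110
Gen 9 (rule 26): 11000001
Gen 10 (rule 150): 00100011

Answer: 00100011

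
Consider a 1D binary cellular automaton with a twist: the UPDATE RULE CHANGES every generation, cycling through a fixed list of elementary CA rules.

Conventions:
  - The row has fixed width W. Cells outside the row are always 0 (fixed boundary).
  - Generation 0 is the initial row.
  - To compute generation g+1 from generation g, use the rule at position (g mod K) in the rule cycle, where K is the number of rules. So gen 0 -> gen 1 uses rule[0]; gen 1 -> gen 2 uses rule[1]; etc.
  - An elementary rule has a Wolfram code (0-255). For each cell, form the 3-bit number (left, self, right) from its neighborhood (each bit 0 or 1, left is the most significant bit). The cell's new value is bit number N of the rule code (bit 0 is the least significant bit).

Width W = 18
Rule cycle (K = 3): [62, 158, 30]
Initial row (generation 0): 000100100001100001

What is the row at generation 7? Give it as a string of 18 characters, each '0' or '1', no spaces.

Answer: 111110010001110110

Derivation:
Gen 0: 000100100001100001
Gen 1 (rule 62): 001111110011010011
Gen 2 (rule 158): 011111101110011110
Gen 3 (rule 30): 110000001001110001
Gen 4 (rule 62): 101000011111001011
Gen 5 (rule 158): 101100111110111010
Gen 6 (rule 30): 101011100000100011
Gen 7 (rule 62): 111110010001110110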